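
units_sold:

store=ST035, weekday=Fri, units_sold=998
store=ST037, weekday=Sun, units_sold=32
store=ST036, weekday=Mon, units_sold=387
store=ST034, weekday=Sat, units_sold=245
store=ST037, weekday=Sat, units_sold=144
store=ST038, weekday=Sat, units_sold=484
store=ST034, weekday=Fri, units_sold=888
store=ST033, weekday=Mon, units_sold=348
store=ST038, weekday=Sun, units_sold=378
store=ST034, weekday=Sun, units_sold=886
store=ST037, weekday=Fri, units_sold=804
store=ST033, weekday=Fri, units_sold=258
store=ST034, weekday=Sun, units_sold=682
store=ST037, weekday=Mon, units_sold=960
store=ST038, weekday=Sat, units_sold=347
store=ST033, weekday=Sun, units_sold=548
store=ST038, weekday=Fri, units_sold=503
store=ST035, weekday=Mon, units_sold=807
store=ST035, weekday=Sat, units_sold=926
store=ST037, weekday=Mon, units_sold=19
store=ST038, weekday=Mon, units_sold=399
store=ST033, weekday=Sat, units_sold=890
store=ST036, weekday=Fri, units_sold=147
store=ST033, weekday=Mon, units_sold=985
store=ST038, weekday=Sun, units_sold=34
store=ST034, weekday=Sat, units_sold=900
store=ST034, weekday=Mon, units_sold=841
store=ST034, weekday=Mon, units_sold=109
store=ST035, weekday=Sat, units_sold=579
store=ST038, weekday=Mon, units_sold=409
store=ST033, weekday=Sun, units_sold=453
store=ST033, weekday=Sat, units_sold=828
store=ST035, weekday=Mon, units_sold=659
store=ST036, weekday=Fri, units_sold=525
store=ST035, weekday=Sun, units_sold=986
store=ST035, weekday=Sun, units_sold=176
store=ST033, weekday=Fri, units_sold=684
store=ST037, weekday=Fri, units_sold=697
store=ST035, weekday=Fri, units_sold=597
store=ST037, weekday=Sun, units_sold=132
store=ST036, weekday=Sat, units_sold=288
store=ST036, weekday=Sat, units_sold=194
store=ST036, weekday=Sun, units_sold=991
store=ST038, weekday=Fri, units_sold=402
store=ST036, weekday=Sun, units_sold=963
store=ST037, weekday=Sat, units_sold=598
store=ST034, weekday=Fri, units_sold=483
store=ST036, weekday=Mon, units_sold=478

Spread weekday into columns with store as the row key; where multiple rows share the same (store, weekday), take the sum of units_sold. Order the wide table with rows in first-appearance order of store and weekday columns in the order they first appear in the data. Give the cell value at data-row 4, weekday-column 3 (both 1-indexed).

With rows in first-appearance order of store, row 4 is store=ST034. weekday columns in first-appearance order: Fri, Sun, Mon, Sat; column 3 is Mon.
Long rows with store=ST034, weekday=Mon: 841 + 109 = 950.

950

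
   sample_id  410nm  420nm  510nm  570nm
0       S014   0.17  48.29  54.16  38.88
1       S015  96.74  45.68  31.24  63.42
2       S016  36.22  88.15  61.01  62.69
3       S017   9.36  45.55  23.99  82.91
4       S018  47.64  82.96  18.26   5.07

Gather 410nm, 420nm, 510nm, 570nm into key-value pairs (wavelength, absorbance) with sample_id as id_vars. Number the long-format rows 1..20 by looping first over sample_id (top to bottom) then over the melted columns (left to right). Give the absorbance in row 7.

31.24

20 rows total (5 × 4). Row 7: index ⌊(7-1)/4⌋ = 1 into sample_id → S015; (7-1) mod 4 = 2 into the melted columns → 510nm.
So row 7 is (S015, 510nm, 31.24); absorbance = 31.24.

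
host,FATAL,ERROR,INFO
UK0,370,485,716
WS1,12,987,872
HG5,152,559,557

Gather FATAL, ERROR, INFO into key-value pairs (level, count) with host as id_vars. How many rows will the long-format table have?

9

3 host values × 3 melted columns = 9 rows.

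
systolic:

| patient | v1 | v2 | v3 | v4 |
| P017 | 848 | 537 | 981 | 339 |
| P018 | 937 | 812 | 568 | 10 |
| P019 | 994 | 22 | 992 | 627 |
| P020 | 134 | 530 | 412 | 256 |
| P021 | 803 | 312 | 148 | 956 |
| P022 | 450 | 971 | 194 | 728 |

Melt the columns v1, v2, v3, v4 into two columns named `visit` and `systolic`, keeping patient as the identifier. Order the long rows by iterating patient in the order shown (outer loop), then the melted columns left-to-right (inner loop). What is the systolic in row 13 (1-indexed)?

134

24 rows total (6 × 4). Row 13: index ⌊(13-1)/4⌋ = 3 into patient → P020; (13-1) mod 4 = 0 into the melted columns → v1.
So row 13 is (P020, v1, 134); systolic = 134.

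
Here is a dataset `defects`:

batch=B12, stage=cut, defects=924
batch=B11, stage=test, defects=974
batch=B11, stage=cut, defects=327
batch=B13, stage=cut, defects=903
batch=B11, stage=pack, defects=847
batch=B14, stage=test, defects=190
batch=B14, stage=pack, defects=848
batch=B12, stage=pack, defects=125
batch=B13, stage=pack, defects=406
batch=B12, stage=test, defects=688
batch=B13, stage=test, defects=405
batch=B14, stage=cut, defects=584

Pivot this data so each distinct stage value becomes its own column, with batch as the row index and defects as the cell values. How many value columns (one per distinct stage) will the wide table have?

3

3 distinct stage values: cut, test, pack.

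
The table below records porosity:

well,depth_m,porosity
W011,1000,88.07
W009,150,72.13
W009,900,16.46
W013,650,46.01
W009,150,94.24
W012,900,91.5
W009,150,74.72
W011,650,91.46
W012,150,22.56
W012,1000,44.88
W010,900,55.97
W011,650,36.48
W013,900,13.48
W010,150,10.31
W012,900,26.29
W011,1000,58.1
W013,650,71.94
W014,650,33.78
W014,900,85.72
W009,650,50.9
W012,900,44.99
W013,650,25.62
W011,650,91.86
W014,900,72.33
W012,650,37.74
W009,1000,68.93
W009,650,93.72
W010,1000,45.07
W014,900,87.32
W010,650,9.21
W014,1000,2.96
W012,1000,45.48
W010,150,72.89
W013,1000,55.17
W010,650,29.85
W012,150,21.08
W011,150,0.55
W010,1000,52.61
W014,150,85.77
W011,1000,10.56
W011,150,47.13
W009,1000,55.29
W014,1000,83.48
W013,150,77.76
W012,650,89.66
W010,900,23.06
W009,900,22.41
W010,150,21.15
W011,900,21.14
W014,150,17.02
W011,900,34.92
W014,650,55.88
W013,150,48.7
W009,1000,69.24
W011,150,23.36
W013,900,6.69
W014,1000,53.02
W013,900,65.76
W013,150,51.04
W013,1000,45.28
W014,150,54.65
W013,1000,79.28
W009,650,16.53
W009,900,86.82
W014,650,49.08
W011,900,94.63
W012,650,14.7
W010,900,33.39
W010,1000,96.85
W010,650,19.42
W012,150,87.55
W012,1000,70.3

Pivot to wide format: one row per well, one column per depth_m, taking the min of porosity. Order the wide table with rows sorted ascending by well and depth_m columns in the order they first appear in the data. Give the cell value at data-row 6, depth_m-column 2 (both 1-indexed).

With rows sorted ascending by well, row 6 is well=W014. depth_m columns in first-appearance order: 1000, 150, 900, 650; column 2 is 150.
Long rows with well=W014, depth_m=150: min(85.77, 17.02, 54.65) = 17.02.

17.02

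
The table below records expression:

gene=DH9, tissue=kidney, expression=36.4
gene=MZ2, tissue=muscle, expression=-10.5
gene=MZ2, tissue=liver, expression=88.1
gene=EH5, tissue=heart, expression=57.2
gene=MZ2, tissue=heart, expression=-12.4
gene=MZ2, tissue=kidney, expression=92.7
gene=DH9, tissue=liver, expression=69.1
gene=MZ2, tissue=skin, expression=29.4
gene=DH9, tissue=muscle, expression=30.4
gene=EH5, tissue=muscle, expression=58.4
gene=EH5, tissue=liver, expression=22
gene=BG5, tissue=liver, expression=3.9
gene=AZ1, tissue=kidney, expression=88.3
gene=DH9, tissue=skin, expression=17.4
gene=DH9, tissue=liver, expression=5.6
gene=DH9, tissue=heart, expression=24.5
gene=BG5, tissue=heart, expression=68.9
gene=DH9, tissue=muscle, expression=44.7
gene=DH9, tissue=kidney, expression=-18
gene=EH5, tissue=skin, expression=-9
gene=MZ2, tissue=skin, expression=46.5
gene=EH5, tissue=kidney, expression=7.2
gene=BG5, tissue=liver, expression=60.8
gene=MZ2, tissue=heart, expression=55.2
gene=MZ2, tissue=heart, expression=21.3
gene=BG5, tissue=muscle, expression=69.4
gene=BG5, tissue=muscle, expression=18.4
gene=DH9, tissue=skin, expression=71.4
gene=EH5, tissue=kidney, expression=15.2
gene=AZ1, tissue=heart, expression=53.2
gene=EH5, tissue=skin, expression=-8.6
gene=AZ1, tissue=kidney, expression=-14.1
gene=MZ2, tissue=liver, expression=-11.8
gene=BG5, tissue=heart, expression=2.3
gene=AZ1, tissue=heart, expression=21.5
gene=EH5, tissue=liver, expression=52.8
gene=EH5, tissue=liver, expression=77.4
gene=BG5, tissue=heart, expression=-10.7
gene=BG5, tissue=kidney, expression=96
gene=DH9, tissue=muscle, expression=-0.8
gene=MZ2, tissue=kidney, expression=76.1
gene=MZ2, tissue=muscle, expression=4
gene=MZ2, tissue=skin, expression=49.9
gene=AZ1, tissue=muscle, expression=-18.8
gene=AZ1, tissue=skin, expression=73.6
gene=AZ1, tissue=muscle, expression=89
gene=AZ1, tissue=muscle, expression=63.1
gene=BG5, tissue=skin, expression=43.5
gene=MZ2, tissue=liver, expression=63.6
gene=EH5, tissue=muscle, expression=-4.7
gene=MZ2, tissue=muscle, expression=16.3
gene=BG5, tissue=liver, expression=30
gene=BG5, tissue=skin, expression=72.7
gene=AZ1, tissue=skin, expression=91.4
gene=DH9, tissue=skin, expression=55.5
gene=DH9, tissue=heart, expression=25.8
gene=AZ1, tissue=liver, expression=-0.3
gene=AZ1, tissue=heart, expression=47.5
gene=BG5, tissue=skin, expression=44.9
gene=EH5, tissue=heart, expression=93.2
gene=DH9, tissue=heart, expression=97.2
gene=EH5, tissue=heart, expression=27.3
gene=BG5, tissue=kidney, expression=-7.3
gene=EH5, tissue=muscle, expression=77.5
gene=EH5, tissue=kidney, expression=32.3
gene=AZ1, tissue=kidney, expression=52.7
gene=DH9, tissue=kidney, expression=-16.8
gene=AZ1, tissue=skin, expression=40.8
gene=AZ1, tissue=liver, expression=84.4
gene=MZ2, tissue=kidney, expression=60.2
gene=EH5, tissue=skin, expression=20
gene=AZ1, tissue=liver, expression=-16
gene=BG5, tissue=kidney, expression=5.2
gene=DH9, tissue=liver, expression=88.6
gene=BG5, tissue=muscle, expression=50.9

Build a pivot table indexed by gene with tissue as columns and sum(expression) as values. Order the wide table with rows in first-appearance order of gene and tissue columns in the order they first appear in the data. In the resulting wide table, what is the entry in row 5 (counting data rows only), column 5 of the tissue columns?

With rows in first-appearance order of gene, row 5 is gene=AZ1. tissue columns in first-appearance order: kidney, muscle, liver, heart, skin; column 5 is skin.
Long rows with gene=AZ1, tissue=skin: 73.6 + 91.4 + 40.8 = 205.8.

205.8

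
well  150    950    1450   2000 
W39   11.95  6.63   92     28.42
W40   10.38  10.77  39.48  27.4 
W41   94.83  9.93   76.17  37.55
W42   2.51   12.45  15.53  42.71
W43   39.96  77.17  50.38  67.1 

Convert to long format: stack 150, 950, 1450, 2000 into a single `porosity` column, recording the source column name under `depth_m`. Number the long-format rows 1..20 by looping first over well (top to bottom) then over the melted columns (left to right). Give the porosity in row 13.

2.51

20 rows total (5 × 4). Row 13: index ⌊(13-1)/4⌋ = 3 into well → W42; (13-1) mod 4 = 0 into the melted columns → 150.
So row 13 is (W42, 150, 2.51); porosity = 2.51.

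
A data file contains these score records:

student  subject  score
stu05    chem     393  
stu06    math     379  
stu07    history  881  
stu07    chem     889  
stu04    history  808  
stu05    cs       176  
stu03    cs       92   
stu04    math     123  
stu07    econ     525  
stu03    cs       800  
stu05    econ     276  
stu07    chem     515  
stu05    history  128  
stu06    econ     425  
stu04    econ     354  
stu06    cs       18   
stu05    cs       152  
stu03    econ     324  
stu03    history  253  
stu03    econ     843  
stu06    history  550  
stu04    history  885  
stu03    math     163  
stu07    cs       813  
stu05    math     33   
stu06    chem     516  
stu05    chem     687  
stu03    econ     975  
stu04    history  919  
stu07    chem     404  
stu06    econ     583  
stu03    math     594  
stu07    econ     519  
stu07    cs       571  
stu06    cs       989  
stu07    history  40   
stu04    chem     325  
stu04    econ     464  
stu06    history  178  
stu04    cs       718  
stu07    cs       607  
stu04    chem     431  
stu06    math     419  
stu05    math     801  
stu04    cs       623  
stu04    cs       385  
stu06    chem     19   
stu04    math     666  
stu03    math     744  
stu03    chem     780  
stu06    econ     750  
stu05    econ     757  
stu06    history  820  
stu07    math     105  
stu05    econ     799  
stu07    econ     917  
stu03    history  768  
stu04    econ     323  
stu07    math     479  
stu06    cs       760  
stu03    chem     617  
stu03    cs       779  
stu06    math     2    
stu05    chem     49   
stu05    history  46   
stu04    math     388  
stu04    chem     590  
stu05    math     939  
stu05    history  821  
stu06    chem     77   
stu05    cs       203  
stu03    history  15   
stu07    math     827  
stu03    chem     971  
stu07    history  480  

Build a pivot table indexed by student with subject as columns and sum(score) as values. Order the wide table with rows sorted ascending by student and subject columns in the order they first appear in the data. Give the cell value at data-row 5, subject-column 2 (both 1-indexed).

With rows sorted ascending by student, row 5 is student=stu07. subject columns in first-appearance order: chem, math, history, cs, econ; column 2 is math.
Long rows with student=stu07, subject=math: 105 + 479 + 827 = 1411.

1411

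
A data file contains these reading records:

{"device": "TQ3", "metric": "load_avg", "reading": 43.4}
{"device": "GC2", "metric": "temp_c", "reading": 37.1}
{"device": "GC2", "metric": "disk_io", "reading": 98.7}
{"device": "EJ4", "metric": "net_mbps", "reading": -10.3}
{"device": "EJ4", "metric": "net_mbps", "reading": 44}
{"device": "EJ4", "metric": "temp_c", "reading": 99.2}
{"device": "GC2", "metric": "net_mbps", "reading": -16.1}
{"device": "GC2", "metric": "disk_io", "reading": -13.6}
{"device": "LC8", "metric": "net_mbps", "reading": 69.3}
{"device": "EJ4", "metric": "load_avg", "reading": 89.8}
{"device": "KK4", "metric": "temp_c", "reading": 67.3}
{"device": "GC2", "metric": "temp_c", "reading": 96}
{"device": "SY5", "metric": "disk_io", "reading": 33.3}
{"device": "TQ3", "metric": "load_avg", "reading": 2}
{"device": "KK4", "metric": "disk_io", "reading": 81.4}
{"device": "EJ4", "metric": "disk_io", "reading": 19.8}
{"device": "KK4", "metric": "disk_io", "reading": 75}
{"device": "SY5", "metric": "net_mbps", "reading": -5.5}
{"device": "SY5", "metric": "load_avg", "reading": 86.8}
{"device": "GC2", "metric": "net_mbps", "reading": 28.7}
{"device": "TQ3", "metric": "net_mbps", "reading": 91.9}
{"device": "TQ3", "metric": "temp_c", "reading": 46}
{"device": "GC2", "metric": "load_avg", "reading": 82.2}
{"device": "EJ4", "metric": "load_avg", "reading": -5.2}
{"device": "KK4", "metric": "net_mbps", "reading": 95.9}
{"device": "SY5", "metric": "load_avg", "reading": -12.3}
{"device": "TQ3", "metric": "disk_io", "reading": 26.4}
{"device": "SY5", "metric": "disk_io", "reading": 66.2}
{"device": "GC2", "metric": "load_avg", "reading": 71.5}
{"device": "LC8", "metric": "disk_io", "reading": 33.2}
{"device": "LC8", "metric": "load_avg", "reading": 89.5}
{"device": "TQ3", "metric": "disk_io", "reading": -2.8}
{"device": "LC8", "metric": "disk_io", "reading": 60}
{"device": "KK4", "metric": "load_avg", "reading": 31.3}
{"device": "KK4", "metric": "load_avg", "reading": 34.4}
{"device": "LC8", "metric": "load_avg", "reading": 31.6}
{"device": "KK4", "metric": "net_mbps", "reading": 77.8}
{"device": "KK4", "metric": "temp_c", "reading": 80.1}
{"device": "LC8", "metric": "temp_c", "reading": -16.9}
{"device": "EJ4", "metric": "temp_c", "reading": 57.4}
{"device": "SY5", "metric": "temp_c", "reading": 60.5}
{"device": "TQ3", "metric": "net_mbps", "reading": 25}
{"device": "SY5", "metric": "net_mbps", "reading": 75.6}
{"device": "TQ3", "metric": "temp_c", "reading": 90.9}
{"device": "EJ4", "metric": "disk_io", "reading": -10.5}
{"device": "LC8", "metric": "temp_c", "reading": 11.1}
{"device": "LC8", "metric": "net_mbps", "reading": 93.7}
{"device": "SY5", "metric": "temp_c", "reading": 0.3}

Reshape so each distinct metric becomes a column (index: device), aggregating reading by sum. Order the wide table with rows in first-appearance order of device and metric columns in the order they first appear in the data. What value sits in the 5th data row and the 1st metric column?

65.7

With rows in first-appearance order of device, row 5 is device=KK4. metric columns in first-appearance order: load_avg, temp_c, disk_io, net_mbps; column 1 is load_avg.
Long rows with device=KK4, metric=load_avg: 31.3 + 34.4 = 65.7.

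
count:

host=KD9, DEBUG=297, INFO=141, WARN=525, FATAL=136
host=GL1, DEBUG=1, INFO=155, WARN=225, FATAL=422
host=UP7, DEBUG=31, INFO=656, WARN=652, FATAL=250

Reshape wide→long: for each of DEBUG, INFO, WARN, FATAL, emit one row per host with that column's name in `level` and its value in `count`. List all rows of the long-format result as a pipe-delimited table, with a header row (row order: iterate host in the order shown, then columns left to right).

Each (host, column) pair becomes one row: 3 × 4 = 12 rows.
For example, (KD9, DEBUG) → count=297.

| host | level | count |
| KD9 | DEBUG | 297 |
| KD9 | INFO | 141 |
| KD9 | WARN | 525 |
| KD9 | FATAL | 136 |
| GL1 | DEBUG | 1 |
| GL1 | INFO | 155 |
| GL1 | WARN | 225 |
| GL1 | FATAL | 422 |
| UP7 | DEBUG | 31 |
| UP7 | INFO | 656 |
| UP7 | WARN | 652 |
| UP7 | FATAL | 250 |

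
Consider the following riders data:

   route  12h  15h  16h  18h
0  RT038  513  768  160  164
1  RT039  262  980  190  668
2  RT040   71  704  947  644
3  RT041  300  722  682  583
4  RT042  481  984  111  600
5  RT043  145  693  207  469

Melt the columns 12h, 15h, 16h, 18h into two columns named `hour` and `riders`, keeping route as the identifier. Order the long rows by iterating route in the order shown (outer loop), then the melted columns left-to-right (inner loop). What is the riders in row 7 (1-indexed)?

190

24 rows total (6 × 4). Row 7: index ⌊(7-1)/4⌋ = 1 into route → RT039; (7-1) mod 4 = 2 into the melted columns → 16h.
So row 7 is (RT039, 16h, 190); riders = 190.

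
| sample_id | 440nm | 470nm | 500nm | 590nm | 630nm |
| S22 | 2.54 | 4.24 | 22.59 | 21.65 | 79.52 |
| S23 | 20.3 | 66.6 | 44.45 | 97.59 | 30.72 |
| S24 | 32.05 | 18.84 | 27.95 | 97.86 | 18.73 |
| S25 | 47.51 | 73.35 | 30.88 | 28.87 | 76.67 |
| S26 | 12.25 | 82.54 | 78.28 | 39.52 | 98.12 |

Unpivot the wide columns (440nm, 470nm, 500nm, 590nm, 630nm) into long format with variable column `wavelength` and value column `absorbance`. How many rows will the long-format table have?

25

5 sample_id values × 5 melted columns = 25 rows.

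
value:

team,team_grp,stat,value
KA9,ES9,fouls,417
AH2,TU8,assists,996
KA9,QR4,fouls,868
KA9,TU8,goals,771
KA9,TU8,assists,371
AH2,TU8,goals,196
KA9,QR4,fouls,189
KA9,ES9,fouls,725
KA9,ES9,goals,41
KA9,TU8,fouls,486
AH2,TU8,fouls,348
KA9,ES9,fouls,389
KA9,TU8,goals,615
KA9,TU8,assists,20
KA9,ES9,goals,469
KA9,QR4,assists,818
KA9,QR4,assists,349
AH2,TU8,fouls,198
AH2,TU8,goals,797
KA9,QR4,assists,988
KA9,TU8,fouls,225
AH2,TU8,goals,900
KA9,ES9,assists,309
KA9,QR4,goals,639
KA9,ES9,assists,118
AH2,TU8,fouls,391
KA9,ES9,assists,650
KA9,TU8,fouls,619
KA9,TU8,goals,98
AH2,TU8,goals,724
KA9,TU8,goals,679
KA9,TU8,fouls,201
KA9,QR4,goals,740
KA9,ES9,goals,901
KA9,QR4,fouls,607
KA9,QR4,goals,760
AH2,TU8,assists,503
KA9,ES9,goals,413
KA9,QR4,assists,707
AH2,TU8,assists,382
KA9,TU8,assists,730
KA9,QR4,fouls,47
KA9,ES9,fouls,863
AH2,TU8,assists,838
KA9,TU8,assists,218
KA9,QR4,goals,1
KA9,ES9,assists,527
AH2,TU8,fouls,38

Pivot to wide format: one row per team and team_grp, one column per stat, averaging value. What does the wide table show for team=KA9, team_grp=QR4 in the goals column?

535

Rows with team=KA9, team_grp=QR4 and stat=goals: value values are 639, 740, 760, 1.
(639 + 740 + 760 + 1) / 4 = 535.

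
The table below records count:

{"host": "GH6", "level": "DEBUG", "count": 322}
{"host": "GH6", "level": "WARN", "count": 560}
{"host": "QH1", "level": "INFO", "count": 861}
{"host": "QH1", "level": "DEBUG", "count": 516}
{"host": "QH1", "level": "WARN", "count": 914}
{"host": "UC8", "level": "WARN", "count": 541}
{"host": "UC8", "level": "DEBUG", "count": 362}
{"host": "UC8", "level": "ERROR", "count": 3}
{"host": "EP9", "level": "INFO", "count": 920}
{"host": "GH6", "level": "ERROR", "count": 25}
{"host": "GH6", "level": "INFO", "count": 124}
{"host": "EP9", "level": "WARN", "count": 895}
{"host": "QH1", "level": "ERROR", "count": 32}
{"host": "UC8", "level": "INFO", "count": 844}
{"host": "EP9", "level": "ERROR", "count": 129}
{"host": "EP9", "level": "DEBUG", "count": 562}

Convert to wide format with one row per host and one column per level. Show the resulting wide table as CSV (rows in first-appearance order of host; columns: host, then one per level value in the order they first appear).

host,DEBUG,WARN,INFO,ERROR
GH6,322,560,124,25
QH1,516,914,861,32
UC8,362,541,844,3
EP9,562,895,920,129

Columns: host plus the 4 distinct level values (DEBUG, WARN, INFO, ERROR).
For example, row GH6 column DEBUG takes count=322 from the long row (GH6, DEBUG).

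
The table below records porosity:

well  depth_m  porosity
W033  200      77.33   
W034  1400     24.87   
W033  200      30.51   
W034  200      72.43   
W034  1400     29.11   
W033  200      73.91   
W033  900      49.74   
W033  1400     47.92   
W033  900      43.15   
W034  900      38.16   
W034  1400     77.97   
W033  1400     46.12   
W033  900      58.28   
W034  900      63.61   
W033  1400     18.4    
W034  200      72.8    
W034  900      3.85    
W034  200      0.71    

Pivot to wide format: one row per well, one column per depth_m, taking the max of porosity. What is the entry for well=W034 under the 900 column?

63.61

Rows with well=W034 and depth_m=900: porosity values are 38.16, 63.61, 3.85.
max(38.16, 63.61, 3.85) = 63.61.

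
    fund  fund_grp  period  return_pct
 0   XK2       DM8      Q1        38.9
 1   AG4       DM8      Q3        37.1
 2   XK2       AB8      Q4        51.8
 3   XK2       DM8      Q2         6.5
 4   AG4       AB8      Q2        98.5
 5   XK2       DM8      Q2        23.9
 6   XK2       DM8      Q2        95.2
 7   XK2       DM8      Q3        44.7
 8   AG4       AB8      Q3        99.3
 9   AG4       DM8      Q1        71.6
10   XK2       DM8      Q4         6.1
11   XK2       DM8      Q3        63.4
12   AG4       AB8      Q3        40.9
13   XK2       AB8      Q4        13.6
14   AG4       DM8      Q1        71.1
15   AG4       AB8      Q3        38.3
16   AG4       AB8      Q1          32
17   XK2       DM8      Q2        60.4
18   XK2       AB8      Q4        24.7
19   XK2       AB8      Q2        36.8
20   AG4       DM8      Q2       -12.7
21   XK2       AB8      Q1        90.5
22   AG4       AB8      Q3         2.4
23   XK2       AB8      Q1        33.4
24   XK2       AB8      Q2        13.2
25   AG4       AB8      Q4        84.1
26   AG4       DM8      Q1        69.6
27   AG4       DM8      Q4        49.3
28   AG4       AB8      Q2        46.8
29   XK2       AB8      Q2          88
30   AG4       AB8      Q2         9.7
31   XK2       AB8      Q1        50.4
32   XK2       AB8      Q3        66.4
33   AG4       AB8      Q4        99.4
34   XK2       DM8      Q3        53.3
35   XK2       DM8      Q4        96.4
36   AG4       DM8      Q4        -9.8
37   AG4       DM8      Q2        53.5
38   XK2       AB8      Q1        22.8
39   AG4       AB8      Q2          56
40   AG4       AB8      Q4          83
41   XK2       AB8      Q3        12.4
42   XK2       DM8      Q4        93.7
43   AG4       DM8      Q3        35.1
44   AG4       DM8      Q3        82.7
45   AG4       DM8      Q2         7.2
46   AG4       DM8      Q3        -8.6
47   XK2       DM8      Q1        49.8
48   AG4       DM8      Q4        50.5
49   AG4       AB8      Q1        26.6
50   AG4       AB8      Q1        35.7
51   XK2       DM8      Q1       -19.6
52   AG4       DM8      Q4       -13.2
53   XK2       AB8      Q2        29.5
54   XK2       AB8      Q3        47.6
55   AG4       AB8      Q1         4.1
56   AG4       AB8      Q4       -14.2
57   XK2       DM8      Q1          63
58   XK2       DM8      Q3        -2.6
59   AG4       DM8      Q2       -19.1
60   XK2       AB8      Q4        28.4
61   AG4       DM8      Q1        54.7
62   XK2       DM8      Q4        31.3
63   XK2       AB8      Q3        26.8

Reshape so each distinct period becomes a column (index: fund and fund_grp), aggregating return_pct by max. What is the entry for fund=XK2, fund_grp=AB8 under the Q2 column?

88

Rows with fund=XK2, fund_grp=AB8 and period=Q2: return_pct values are 36.8, 13.2, 88, 29.5.
max(36.8, 13.2, 88, 29.5) = 88.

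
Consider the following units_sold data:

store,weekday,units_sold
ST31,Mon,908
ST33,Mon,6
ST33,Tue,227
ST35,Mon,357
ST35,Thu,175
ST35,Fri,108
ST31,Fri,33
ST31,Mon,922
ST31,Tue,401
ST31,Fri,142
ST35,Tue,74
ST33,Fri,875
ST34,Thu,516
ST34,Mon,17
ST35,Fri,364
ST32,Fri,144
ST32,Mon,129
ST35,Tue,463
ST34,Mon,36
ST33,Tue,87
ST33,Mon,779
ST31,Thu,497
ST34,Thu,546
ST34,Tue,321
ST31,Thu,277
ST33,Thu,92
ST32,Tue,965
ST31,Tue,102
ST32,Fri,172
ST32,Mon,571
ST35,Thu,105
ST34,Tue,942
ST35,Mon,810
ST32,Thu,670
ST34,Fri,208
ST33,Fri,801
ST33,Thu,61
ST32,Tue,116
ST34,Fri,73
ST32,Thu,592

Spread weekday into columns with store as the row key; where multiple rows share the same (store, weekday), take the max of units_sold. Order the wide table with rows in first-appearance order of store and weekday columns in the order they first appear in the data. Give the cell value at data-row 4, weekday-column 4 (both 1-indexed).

208

With rows in first-appearance order of store, row 4 is store=ST34. weekday columns in first-appearance order: Mon, Tue, Thu, Fri; column 4 is Fri.
Long rows with store=ST34, weekday=Fri: max(208, 73) = 208.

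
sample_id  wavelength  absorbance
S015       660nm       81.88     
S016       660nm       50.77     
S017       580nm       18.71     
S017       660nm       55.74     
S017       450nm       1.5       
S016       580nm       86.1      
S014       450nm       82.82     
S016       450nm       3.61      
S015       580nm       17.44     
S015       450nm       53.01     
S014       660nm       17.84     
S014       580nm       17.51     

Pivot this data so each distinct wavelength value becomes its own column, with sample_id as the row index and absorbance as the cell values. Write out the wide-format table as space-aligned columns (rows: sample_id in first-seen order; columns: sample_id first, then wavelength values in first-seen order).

sample_id  660nm  580nm  450nm
S015       81.88  17.44  53.01
S016       50.77  86.1   3.61 
S017       55.74  18.71  1.5  
S014       17.84  17.51  82.82

Columns: sample_id plus the 3 distinct wavelength values (660nm, 580nm, 450nm).
For example, row S015 column 660nm takes absorbance=81.88 from the long row (S015, 660nm).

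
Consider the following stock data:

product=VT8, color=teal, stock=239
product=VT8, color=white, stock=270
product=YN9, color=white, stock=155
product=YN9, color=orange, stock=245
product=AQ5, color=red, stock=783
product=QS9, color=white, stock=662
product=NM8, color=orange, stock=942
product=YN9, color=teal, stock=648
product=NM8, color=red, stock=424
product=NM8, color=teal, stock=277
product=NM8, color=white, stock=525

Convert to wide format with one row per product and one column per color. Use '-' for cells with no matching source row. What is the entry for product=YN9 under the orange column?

The long row with product=YN9, color=orange has stock=245.

245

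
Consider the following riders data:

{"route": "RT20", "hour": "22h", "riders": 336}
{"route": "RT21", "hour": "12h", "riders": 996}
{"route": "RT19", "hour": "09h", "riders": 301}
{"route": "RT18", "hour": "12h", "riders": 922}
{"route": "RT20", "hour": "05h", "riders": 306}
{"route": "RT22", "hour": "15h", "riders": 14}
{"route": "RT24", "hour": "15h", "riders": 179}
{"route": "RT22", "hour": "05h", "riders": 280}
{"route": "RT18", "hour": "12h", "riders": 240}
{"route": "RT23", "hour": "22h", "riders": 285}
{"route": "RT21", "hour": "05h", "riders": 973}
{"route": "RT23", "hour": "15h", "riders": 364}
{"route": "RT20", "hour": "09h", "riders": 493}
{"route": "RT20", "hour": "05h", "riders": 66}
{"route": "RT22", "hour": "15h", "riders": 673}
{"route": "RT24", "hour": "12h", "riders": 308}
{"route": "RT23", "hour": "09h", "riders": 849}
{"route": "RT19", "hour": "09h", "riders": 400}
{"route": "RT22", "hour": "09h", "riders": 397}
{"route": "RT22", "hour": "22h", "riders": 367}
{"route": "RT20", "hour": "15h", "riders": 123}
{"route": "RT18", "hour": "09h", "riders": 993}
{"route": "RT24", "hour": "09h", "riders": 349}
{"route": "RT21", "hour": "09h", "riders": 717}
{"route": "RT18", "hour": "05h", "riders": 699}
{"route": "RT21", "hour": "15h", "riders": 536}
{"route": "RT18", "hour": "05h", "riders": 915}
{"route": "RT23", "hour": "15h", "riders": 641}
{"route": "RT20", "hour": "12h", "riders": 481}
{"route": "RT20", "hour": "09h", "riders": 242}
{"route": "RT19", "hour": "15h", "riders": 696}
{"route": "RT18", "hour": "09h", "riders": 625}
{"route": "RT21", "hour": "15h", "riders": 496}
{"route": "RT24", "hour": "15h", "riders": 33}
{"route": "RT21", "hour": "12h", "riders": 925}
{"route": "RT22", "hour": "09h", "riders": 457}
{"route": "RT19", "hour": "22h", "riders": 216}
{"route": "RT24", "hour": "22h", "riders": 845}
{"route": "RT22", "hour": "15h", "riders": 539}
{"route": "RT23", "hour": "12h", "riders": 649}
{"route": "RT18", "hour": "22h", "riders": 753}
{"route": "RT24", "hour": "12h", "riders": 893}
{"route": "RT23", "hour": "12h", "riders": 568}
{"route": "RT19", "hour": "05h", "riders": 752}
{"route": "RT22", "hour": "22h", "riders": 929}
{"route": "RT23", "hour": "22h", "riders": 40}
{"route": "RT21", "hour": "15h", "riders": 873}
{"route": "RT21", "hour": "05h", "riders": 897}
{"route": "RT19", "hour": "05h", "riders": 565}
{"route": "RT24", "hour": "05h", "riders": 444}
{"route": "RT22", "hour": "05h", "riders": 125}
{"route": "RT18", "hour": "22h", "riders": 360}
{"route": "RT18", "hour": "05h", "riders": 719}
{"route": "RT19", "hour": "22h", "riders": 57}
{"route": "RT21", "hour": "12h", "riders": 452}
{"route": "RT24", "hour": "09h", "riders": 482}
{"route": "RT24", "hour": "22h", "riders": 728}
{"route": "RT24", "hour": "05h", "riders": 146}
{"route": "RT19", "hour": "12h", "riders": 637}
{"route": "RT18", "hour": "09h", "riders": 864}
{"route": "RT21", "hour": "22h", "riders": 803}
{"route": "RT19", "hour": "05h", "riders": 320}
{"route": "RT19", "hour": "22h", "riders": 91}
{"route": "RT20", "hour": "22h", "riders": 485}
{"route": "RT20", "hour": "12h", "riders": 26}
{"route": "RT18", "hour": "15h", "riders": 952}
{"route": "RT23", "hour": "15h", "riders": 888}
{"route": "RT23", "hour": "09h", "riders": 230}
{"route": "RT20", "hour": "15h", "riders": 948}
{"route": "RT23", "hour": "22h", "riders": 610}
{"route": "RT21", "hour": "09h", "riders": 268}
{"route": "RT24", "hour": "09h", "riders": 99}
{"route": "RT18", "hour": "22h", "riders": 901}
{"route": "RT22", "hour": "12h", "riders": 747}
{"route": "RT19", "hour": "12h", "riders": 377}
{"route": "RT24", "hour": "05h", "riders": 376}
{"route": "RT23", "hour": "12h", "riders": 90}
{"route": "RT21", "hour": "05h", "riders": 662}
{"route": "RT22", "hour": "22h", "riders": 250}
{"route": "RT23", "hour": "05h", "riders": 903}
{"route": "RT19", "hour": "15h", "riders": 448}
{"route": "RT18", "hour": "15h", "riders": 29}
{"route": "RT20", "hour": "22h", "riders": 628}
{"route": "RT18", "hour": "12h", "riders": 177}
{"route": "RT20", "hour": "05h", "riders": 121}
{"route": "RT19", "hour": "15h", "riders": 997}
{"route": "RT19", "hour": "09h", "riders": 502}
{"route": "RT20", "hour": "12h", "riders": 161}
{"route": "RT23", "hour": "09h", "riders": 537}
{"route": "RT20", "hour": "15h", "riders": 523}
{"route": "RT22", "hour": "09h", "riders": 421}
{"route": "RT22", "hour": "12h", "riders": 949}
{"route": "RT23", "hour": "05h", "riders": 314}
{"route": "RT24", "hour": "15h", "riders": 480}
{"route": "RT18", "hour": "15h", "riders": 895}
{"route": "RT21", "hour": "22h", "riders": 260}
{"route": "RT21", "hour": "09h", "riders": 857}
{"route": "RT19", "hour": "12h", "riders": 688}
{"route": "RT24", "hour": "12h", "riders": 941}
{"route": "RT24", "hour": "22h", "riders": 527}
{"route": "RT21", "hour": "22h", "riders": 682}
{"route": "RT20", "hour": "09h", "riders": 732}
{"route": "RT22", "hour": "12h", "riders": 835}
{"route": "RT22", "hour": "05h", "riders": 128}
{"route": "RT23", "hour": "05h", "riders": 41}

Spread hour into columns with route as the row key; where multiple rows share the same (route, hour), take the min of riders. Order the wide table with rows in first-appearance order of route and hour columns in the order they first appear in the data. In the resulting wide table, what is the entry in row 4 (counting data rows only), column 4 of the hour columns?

With rows in first-appearance order of route, row 4 is route=RT18. hour columns in first-appearance order: 22h, 12h, 09h, 05h, 15h; column 4 is 05h.
Long rows with route=RT18, hour=05h: min(699, 915, 719) = 699.

699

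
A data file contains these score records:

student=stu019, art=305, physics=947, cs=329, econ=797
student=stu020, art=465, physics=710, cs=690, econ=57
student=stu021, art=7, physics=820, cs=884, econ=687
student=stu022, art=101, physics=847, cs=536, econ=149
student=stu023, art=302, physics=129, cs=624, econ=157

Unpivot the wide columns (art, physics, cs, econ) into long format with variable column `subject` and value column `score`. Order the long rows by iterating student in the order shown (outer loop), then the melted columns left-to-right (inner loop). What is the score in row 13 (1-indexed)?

20 rows total (5 × 4). Row 13: index ⌊(13-1)/4⌋ = 3 into student → stu022; (13-1) mod 4 = 0 into the melted columns → art.
So row 13 is (stu022, art, 101); score = 101.

101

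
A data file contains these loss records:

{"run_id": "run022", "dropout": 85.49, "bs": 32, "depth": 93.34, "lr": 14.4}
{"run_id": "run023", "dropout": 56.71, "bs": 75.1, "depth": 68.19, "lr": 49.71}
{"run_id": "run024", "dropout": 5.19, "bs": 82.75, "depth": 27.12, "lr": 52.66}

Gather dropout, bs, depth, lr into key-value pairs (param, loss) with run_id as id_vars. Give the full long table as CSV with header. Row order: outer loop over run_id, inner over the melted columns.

run_id,param,loss
run022,dropout,85.49
run022,bs,32
run022,depth,93.34
run022,lr,14.4
run023,dropout,56.71
run023,bs,75.1
run023,depth,68.19
run023,lr,49.71
run024,dropout,5.19
run024,bs,82.75
run024,depth,27.12
run024,lr,52.66

Each (run_id, column) pair becomes one row: 3 × 4 = 12 rows.
For example, (run022, dropout) → loss=85.49.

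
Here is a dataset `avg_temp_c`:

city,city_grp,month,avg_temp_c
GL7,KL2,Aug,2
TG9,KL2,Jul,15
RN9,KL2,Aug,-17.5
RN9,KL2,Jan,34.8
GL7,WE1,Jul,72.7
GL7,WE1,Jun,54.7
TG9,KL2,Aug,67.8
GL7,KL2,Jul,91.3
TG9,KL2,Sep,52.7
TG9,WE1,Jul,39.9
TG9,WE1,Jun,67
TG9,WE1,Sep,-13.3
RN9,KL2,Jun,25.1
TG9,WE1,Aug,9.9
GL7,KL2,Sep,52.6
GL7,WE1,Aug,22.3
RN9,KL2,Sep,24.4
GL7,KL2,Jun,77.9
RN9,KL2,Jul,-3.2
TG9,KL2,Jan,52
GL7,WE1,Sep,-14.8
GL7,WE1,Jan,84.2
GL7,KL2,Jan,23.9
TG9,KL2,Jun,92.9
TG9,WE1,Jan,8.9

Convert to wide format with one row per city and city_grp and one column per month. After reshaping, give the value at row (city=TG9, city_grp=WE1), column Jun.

Wide layout: rows indexed by city and city_grp, columns are the 5 distinct month values (Aug, Jul, Jan, Jun, Sep).
Cell (city=TG9, city_grp=WE1, month=Jun) draws from the long row where city=TG9, city_grp=WE1 and month=Jun, which has avg_temp_c=67.

67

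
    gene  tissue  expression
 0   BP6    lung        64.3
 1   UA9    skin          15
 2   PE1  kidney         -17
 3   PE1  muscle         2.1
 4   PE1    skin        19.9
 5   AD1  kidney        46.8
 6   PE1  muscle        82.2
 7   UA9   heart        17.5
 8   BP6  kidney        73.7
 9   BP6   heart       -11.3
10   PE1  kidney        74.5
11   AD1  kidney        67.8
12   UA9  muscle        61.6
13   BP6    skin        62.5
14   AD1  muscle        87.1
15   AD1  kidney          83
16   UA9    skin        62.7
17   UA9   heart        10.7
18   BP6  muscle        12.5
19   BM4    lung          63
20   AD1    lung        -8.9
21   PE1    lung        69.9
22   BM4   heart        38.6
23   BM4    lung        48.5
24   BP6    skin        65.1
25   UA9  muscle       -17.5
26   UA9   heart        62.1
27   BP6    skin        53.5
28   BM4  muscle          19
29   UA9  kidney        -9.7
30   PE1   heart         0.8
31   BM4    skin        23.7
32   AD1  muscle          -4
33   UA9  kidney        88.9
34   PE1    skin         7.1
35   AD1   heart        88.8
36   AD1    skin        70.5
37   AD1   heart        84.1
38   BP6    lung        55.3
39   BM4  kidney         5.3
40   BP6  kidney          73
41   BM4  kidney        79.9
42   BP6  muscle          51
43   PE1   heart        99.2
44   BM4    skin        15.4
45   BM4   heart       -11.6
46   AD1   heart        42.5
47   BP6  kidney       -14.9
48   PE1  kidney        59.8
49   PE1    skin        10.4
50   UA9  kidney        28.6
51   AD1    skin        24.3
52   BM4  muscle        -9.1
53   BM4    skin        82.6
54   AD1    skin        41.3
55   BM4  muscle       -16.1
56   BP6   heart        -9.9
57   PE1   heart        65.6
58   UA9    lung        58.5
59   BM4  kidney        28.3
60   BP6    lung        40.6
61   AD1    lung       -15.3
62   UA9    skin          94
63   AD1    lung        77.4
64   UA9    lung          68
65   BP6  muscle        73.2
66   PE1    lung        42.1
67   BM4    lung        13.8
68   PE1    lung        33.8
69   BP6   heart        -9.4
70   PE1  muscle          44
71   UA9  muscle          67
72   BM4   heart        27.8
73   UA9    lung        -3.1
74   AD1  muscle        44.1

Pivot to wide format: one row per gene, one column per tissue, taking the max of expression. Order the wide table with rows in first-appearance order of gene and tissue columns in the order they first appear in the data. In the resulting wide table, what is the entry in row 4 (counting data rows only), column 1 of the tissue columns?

77.4

With rows in first-appearance order of gene, row 4 is gene=AD1. tissue columns in first-appearance order: lung, skin, kidney, muscle, heart; column 1 is lung.
Long rows with gene=AD1, tissue=lung: max(-8.9, -15.3, 77.4) = 77.4.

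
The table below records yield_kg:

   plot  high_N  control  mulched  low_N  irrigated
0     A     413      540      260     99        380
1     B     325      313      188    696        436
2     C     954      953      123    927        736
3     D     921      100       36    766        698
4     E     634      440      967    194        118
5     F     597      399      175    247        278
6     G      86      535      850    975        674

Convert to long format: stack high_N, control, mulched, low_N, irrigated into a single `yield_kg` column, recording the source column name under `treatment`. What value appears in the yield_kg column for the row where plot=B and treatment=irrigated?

436

Unpivoting turns each (plot, wide-column) pair into one long row.
The wide cell at row B, column irrigated holds 436, so the long row (B, irrigated) has yield_kg=436.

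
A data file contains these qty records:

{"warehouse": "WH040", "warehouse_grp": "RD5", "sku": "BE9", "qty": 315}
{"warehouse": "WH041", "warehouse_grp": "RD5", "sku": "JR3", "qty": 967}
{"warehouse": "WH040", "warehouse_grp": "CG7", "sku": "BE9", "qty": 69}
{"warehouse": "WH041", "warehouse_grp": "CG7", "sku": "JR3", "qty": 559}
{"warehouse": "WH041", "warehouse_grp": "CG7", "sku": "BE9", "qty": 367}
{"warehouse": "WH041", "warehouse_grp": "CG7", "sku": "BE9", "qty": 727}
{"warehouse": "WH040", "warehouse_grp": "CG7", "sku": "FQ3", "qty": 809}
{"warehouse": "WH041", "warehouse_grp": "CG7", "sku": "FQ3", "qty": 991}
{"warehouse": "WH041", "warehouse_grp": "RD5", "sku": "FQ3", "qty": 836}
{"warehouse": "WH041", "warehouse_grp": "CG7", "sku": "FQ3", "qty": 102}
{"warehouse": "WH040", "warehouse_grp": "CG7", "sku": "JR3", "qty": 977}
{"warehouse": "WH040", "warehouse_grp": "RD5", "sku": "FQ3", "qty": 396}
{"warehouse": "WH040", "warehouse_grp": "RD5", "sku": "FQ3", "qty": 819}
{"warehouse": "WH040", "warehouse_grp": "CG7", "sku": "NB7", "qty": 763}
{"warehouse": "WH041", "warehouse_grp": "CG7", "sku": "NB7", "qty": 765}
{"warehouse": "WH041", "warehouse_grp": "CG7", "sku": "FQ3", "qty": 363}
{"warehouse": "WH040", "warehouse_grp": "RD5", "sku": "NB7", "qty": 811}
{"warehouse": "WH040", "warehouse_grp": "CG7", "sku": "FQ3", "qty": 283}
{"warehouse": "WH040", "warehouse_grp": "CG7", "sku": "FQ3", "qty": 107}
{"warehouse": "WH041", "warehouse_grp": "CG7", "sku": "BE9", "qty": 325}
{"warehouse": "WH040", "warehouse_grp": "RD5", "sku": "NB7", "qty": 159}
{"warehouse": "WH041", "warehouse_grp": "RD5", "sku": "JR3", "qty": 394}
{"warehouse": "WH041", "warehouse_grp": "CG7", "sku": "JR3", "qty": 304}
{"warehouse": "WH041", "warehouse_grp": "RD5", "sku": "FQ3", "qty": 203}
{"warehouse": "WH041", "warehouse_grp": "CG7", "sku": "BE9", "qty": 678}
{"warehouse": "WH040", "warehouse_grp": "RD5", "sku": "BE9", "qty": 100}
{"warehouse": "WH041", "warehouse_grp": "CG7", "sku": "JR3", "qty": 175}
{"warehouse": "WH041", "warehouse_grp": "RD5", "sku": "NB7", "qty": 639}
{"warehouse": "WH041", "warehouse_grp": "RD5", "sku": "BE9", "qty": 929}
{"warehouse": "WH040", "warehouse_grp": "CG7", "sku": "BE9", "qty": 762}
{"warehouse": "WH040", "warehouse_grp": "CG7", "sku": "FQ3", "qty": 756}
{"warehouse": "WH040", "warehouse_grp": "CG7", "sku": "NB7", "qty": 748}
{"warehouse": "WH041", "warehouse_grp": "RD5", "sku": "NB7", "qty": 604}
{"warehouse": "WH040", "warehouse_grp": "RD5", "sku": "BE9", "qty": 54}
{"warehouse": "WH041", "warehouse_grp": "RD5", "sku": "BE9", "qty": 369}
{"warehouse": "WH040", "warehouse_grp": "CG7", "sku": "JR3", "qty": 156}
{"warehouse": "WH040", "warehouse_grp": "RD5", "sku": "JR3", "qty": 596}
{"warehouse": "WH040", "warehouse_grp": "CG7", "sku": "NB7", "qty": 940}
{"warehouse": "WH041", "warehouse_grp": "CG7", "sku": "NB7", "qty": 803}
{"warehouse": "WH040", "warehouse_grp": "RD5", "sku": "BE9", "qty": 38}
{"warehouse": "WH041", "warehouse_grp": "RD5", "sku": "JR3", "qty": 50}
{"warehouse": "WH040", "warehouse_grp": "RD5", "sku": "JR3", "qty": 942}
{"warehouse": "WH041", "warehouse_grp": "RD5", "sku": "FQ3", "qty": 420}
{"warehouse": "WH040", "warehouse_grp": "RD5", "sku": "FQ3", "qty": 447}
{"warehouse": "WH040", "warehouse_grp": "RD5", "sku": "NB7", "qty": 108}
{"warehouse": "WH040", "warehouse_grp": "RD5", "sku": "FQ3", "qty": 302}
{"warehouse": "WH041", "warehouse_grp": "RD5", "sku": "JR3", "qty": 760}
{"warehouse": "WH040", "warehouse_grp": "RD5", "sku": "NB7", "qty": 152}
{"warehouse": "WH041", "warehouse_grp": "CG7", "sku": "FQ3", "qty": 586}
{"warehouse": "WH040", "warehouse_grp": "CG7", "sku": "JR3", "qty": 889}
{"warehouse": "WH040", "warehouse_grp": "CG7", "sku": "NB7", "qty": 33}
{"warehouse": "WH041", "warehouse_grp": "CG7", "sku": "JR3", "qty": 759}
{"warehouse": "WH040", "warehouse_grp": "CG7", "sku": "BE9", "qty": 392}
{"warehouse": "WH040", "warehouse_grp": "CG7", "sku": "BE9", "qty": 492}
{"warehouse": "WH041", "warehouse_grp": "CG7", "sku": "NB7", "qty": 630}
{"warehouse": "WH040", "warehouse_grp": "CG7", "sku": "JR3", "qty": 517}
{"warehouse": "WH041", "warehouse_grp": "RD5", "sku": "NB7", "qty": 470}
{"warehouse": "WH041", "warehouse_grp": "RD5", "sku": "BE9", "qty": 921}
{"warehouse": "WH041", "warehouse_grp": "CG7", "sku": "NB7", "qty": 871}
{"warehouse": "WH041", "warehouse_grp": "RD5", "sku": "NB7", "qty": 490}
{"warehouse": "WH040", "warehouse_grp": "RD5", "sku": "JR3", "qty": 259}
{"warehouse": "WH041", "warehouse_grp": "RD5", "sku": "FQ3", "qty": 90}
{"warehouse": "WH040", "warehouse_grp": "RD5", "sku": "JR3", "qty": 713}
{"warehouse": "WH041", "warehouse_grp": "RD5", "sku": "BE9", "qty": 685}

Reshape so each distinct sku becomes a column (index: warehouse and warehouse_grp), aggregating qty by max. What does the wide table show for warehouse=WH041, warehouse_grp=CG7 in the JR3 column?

Rows with warehouse=WH041, warehouse_grp=CG7 and sku=JR3: qty values are 559, 304, 175, 759.
max(559, 304, 175, 759) = 759.

759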